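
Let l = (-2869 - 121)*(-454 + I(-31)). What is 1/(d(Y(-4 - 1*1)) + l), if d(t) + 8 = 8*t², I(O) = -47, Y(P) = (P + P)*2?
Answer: 1/1501182 ≈ 6.6614e-7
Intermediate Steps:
Y(P) = 4*P (Y(P) = (2*P)*2 = 4*P)
l = 1497990 (l = (-2869 - 121)*(-454 - 47) = -2990*(-501) = 1497990)
d(t) = -8 + 8*t²
1/(d(Y(-4 - 1*1)) + l) = 1/((-8 + 8*(4*(-4 - 1*1))²) + 1497990) = 1/((-8 + 8*(4*(-4 - 1))²) + 1497990) = 1/((-8 + 8*(4*(-5))²) + 1497990) = 1/((-8 + 8*(-20)²) + 1497990) = 1/((-8 + 8*400) + 1497990) = 1/((-8 + 3200) + 1497990) = 1/(3192 + 1497990) = 1/1501182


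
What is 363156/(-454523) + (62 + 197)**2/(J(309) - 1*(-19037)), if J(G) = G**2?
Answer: -11098041445/52051064914 ≈ -0.21321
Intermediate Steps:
363156/(-454523) + (62 + 197)**2/(J(309) - 1*(-19037)) = 363156/(-454523) + (62 + 197)**2/(309**2 - 1*(-19037)) = 363156*(-1/454523) + 259**2/(95481 + 19037) = -363156/454523 + 67081/114518 = -11098041445/52051064914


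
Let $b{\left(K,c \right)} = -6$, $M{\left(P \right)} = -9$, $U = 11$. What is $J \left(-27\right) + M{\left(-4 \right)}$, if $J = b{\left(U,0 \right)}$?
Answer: $153$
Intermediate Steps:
$J = -6$
$J \left(-27\right) + M{\left(-4 \right)} = \left(-6\right) \left(-27\right) - 9 = 162 - 9 = 153$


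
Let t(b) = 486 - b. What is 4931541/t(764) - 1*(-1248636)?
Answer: 342189267/278 ≈ 1.2309e+6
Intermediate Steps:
4931541/t(764) - 1*(-1248636) = 4931541/(486 - 1*764) - 1*(-1248636) = 4931541/(486 - 764) + 1248636 = 4931541/(-278) + 1248636 = 4931541*(-1/278) + 1248636 = -4931541/278 + 1248636 = 342189267/278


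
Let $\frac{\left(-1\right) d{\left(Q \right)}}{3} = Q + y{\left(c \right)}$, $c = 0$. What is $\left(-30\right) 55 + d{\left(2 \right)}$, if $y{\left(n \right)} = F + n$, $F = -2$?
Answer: $-1650$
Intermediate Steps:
$y{\left(n \right)} = -2 + n$
$d{\left(Q \right)} = 6 - 3 Q$ ($d{\left(Q \right)} = - 3 \left(Q + \left(-2 + 0\right)\right) = - 3 \left(Q - 2\right) = - 3 \left(-2 + Q\right) = 6 - 3 Q$)
$\left(-30\right) 55 + d{\left(2 \right)} = \left(-30\right) 55 + \left(6 - 6\right) = -1650 + \left(6 - 6\right) = -1650 + 0 = -1650$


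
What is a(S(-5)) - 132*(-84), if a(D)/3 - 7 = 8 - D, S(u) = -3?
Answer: 11142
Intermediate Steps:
a(D) = 45 - 3*D (a(D) = 21 + 3*(8 - D) = 21 + (24 - 3*D) = 45 - 3*D)
a(S(-5)) - 132*(-84) = (45 - 3*(-3)) - 132*(-84) = (45 + 9) + 11088 = 54 + 11088 = 11142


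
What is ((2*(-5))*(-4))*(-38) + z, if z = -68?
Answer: -1588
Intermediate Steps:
((2*(-5))*(-4))*(-38) + z = ((2*(-5))*(-4))*(-38) - 68 = -10*(-4)*(-38) - 68 = 40*(-38) - 68 = -1520 - 68 = -1588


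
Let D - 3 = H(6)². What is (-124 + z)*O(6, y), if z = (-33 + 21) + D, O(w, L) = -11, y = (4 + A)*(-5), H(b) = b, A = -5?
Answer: 1067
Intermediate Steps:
y = 5 (y = (4 - 5)*(-5) = -1*(-5) = 5)
D = 39 (D = 3 + 6² = 3 + 36 = 39)
z = 27 (z = (-33 + 21) + 39 = -12 + 39 = 27)
(-124 + z)*O(6, y) = (-124 + 27)*(-11) = -97*(-11) = 1067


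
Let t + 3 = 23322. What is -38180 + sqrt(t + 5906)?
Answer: -38180 + 5*sqrt(1169) ≈ -38009.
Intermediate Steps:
t = 23319 (t = -3 + 23322 = 23319)
-38180 + sqrt(t + 5906) = -38180 + sqrt(23319 + 5906) = -38180 + sqrt(29225) = -38180 + 5*sqrt(1169)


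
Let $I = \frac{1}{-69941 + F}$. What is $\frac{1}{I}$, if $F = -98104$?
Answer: $-168045$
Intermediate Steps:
$I = - \frac{1}{168045}$ ($I = \frac{1}{-69941 - 98104} = \frac{1}{-168045} = - \frac{1}{168045} \approx -5.9508 \cdot 10^{-6}$)
$\frac{1}{I} = \frac{1}{- \frac{1}{168045}} = -168045$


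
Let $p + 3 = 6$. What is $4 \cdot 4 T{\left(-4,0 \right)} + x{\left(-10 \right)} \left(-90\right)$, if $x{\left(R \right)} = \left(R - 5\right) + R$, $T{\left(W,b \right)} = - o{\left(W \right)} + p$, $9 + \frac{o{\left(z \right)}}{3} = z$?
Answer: $2922$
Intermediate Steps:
$p = 3$ ($p = -3 + 6 = 3$)
$o{\left(z \right)} = -27 + 3 z$
$T{\left(W,b \right)} = 30 - 3 W$ ($T{\left(W,b \right)} = - (-27 + 3 W) + 3 = \left(27 - 3 W\right) + 3 = 30 - 3 W$)
$x{\left(R \right)} = -5 + 2 R$ ($x{\left(R \right)} = \left(-5 + R\right) + R = -5 + 2 R$)
$4 \cdot 4 T{\left(-4,0 \right)} + x{\left(-10 \right)} \left(-90\right) = 4 \cdot 4 \left(30 - -12\right) + \left(-5 + 2 \left(-10\right)\right) \left(-90\right) = 16 \left(30 + 12\right) + \left(-5 - 20\right) \left(-90\right) = 16 \cdot 42 - -2250 = 672 + 2250 = 2922$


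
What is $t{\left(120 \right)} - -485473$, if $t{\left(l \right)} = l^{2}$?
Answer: $499873$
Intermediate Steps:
$t{\left(120 \right)} - -485473 = 120^{2} - -485473 = 14400 + 485473 = 499873$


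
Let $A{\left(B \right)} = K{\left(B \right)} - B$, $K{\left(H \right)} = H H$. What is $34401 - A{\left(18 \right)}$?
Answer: $34095$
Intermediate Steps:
$K{\left(H \right)} = H^{2}$
$A{\left(B \right)} = B^{2} - B$
$34401 - A{\left(18 \right)} = 34401 - 18 \left(-1 + 18\right) = 34401 - 18 \cdot 17 = 34401 - 306 = 34095$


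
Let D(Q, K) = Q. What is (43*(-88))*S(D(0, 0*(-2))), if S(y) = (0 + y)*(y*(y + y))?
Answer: 0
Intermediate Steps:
S(y) = 2*y³ (S(y) = y*(y*(2*y)) = y*(2*y²) = 2*y³)
(43*(-88))*S(D(0, 0*(-2))) = (43*(-88))*(2*0³) = -7568*0 = -3784*0 = 0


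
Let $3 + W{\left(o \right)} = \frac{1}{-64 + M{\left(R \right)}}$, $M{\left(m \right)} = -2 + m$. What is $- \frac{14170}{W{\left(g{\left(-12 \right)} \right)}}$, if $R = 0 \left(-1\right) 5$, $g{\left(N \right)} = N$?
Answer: $\frac{935220}{199} \approx 4699.6$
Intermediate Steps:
$R = 0$ ($R = 0 \cdot 5 = 0$)
$W{\left(o \right)} = - \frac{199}{66}$ ($W{\left(o \right)} = -3 + \frac{1}{-64 + \left(-2 + 0\right)} = -3 + \frac{1}{-64 - 2} = -3 + \frac{1}{-66} = -3 - \frac{1}{66} = - \frac{199}{66}$)
$- \frac{14170}{W{\left(g{\left(-12 \right)} \right)}} = - \frac{14170}{- \frac{199}{66}} = \left(-14170\right) \left(- \frac{66}{199}\right) = \frac{935220}{199}$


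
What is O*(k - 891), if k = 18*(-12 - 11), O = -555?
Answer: 724275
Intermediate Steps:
k = -414 (k = 18*(-23) = -414)
O*(k - 891) = -555*(-414 - 891) = -555*(-1305) = 724275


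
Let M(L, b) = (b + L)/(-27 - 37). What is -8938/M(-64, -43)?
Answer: -572032/107 ≈ -5346.1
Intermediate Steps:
M(L, b) = -L/64 - b/64 (M(L, b) = (L + b)/(-64) = (L + b)*(-1/64) = -L/64 - b/64)
-8938/M(-64, -43) = -8938/(-1/64*(-64) - 1/64*(-43)) = -8938/(1 + 43/64) = -8938/107/64 = -8938*64/107 = -572032/107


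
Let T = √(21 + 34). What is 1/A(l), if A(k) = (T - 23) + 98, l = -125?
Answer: 15/1114 - √55/5570 ≈ 0.012134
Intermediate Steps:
T = √55 ≈ 7.4162
A(k) = 75 + √55 (A(k) = (√55 - 23) + 98 = (-23 + √55) + 98 = 75 + √55)
1/A(l) = 1/(75 + √55)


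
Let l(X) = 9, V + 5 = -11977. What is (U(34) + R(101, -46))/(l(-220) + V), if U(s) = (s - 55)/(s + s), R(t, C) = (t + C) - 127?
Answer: 1639/271388 ≈ 0.0060393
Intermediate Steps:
R(t, C) = -127 + C + t (R(t, C) = (C + t) - 127 = -127 + C + t)
U(s) = (-55 + s)/(2*s) (U(s) = (-55 + s)/((2*s)) = (-55 + s)*(1/(2*s)) = (-55 + s)/(2*s))
V = -11982 (V = -5 - 11977 = -11982)
(U(34) + R(101, -46))/(l(-220) + V) = ((½)*(-55 + 34)/34 + (-127 - 46 + 101))/(9 - 11982) = ((½)*(1/34)*(-21) - 72)/(-11973) = (-21/68 - 72)*(-1/11973) = -4917/68*(-1/11973) = 1639/271388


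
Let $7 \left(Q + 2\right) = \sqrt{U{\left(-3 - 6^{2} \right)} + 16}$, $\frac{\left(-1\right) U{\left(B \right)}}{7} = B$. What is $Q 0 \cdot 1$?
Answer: $0$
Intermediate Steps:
$U{\left(B \right)} = - 7 B$
$Q = \frac{3}{7}$ ($Q = -2 + \frac{\sqrt{- 7 \left(-3 - 6^{2}\right) + 16}}{7} = -2 + \frac{\sqrt{- 7 \left(-3 - 36\right) + 16}}{7} = -2 + \frac{\sqrt{\left(-7\right) \left(-39\right) + 16}}{7} = -2 + \frac{\sqrt{273 + 16}}{7} = -2 + \frac{\sqrt{289}}{7} = -2 + \frac{1}{7} \cdot 17 = -2 + \frac{17}{7} = \frac{3}{7} \approx 0.42857$)
$Q 0 \cdot 1 = \frac{3}{7} \cdot 0 \cdot 1 = 0 \cdot 1 = 0$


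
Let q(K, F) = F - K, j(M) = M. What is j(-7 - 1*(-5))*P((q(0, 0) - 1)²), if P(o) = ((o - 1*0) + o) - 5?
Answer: 6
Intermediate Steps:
P(o) = -5 + 2*o (P(o) = ((o + 0) + o) - 5 = (o + o) - 5 = 2*o - 5 = -5 + 2*o)
j(-7 - 1*(-5))*P((q(0, 0) - 1)²) = (-7 - 1*(-5))*(-5 + 2*((0 - 1*0) - 1)²) = (-7 + 5)*(-5 + 2*((0 + 0) - 1)²) = -2*(-5 + 2*(0 - 1)²) = -2*(-5 + 2*(-1)²) = -2*(-5 + 2*1) = -2*(-5 + 2) = -2*(-3) = 6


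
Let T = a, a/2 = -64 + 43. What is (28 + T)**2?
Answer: 196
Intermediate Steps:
a = -42 (a = 2*(-64 + 43) = 2*(-21) = -42)
T = -42
(28 + T)**2 = (28 - 42)**2 = (-14)**2 = 196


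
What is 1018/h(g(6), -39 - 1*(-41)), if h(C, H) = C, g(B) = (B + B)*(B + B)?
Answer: 509/72 ≈ 7.0694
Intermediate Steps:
g(B) = 4*B² (g(B) = (2*B)*(2*B) = 4*B²)
1018/h(g(6), -39 - 1*(-41)) = 1018/((4*6²)) = 1018/((4*36)) = 1018/144 = 1018*(1/144) = 509/72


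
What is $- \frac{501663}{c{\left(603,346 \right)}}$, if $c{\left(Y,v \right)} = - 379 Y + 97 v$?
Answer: $\frac{501663}{194975} \approx 2.573$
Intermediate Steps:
$- \frac{501663}{c{\left(603,346 \right)}} = - \frac{501663}{\left(-379\right) 603 + 97 \cdot 346} = - \frac{501663}{-228537 + 33562} = - \frac{501663}{-194975} = \left(-501663\right) \left(- \frac{1}{194975}\right) = \frac{501663}{194975}$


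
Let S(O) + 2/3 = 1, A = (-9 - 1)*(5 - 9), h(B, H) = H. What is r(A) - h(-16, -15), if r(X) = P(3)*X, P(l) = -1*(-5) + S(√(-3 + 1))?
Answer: 685/3 ≈ 228.33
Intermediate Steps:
A = 40 (A = -10*(-4) = 40)
S(O) = ⅓ (S(O) = -⅔ + 1 = ⅓)
P(l) = 16/3 (P(l) = -1*(-5) + ⅓ = 5 + ⅓ = 16/3)
r(X) = 16*X/3
r(A) - h(-16, -15) = (16/3)*40 - 1*(-15) = 640/3 + 15 = 685/3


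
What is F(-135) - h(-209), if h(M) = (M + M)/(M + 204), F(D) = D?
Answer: -1093/5 ≈ -218.60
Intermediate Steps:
h(M) = 2*M/(204 + M) (h(M) = (2*M)/(204 + M) = 2*M/(204 + M))
F(-135) - h(-209) = -135 - 2*(-209)/(204 - 209) = -135 - 2*(-209)/(-5) = -135 - 2*(-209)*(-1)/5 = -135 - 1*418/5 = -135 - 418/5 = -1093/5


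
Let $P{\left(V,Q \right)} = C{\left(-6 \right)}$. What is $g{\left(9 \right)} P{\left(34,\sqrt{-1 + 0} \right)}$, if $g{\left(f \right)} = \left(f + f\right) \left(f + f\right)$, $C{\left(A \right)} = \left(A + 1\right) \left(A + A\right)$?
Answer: $19440$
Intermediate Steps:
$C{\left(A \right)} = 2 A \left(1 + A\right)$ ($C{\left(A \right)} = \left(1 + A\right) 2 A = 2 A \left(1 + A\right)$)
$P{\left(V,Q \right)} = 60$ ($P{\left(V,Q \right)} = 2 \left(-6\right) \left(1 - 6\right) = 2 \left(-6\right) \left(-5\right) = 60$)
$g{\left(f \right)} = 4 f^{2}$ ($g{\left(f \right)} = 2 f 2 f = 4 f^{2}$)
$g{\left(9 \right)} P{\left(34,\sqrt{-1 + 0} \right)} = 4 \cdot 9^{2} \cdot 60 = 4 \cdot 81 \cdot 60 = 324 \cdot 60 = 19440$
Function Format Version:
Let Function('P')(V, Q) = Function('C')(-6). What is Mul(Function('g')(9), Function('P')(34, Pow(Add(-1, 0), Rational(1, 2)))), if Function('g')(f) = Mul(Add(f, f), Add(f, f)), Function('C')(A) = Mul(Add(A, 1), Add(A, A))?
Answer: 19440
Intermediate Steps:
Function('C')(A) = Mul(2, A, Add(1, A)) (Function('C')(A) = Mul(Add(1, A), Mul(2, A)) = Mul(2, A, Add(1, A)))
Function('P')(V, Q) = 60 (Function('P')(V, Q) = Mul(2, -6, Add(1, -6)) = Mul(2, -6, -5) = 60)
Function('g')(f) = Mul(4, Pow(f, 2)) (Function('g')(f) = Mul(Mul(2, f), Mul(2, f)) = Mul(4, Pow(f, 2)))
Mul(Function('g')(9), Function('P')(34, Pow(Add(-1, 0), Rational(1, 2)))) = Mul(Mul(4, Pow(9, 2)), 60) = Mul(Mul(4, 81), 60) = Mul(324, 60) = 19440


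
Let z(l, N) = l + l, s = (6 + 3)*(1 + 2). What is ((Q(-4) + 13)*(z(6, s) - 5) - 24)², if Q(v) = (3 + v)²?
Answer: 5476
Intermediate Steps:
s = 27 (s = 9*3 = 27)
z(l, N) = 2*l
((Q(-4) + 13)*(z(6, s) - 5) - 24)² = (((3 - 4)² + 13)*(2*6 - 5) - 24)² = (((-1)² + 13)*(12 - 5) - 24)² = ((1 + 13)*7 - 24)² = (14*7 - 24)² = (98 - 24)² = 74² = 5476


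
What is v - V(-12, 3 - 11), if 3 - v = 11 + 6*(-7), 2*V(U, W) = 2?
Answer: 33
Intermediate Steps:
V(U, W) = 1 (V(U, W) = (½)*2 = 1)
v = 34 (v = 3 - (11 + 6*(-7)) = 3 - (11 - 42) = 3 - 1*(-31) = 3 + 31 = 34)
v - V(-12, 3 - 11) = 34 - 1*1 = 34 - 1 = 33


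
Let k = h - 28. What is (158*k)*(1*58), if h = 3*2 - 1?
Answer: -210772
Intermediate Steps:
h = 5 (h = 6 - 1 = 5)
k = -23 (k = 5 - 28 = -23)
(158*k)*(1*58) = (158*(-23))*(1*58) = -3634*58 = -210772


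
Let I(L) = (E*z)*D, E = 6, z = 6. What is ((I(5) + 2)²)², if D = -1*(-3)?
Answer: 146410000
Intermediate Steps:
D = 3
I(L) = 108 (I(L) = (6*6)*3 = 36*3 = 108)
((I(5) + 2)²)² = ((108 + 2)²)² = (110²)² = 12100² = 146410000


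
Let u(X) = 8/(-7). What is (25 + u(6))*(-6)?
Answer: -1002/7 ≈ -143.14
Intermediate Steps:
u(X) = -8/7 (u(X) = 8*(-⅐) = -8/7)
(25 + u(6))*(-6) = (25 - 8/7)*(-6) = (167/7)*(-6) = -1002/7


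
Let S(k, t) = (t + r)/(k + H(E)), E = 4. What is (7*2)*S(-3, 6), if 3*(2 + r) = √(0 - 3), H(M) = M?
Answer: 56 + 14*I*√3/3 ≈ 56.0 + 8.0829*I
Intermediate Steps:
r = -2 + I*√3/3 (r = -2 + √(0 - 3)/3 = -2 + √(-3)/3 = -2 + (I*√3)/3 = -2 + I*√3/3 ≈ -2.0 + 0.57735*I)
S(k, t) = (-2 + t + I*√3/3)/(4 + k) (S(k, t) = (t + (-2 + I*√3/3))/(k + 4) = (-2 + t + I*√3/3)/(4 + k))
(7*2)*S(-3, 6) = (7*2)*((-2 + 6 + I*√3/3)/(4 - 3)) = 14*((4 + I*√3/3)/1) = 14*(1*(4 + I*√3/3)) = 14*(4 + I*√3/3) = 56 + 14*I*√3/3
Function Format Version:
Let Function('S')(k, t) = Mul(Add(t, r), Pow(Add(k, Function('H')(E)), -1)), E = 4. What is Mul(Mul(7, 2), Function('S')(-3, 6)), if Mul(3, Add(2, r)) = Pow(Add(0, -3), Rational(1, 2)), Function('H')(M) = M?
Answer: Add(56, Mul(Rational(14, 3), I, Pow(3, Rational(1, 2)))) ≈ Add(56.000, Mul(8.0829, I))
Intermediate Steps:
r = Add(-2, Mul(Rational(1, 3), I, Pow(3, Rational(1, 2)))) (r = Add(-2, Mul(Rational(1, 3), Pow(Add(0, -3), Rational(1, 2)))) = Add(-2, Mul(Rational(1, 3), Pow(-3, Rational(1, 2)))) = Add(-2, Mul(Rational(1, 3), Mul(I, Pow(3, Rational(1, 2))))) = Add(-2, Mul(Rational(1, 3), I, Pow(3, Rational(1, 2)))) ≈ Add(-2.0000, Mul(0.57735, I)))
Function('S')(k, t) = Mul(Pow(Add(4, k), -1), Add(-2, t, Mul(Rational(1, 3), I, Pow(3, Rational(1, 2))))) (Function('S')(k, t) = Mul(Add(t, Add(-2, Mul(Rational(1, 3), I, Pow(3, Rational(1, 2))))), Pow(Add(k, 4), -1)) = Mul(Add(-2, t, Mul(Rational(1, 3), I, Pow(3, Rational(1, 2)))), Pow(Add(4, k), -1)) = Mul(Pow(Add(4, k), -1), Add(-2, t, Mul(Rational(1, 3), I, Pow(3, Rational(1, 2))))))
Mul(Mul(7, 2), Function('S')(-3, 6)) = Mul(Mul(7, 2), Mul(Pow(Add(4, -3), -1), Add(-2, 6, Mul(Rational(1, 3), I, Pow(3, Rational(1, 2)))))) = Mul(14, Mul(Pow(1, -1), Add(4, Mul(Rational(1, 3), I, Pow(3, Rational(1, 2)))))) = Mul(14, Mul(1, Add(4, Mul(Rational(1, 3), I, Pow(3, Rational(1, 2)))))) = Mul(14, Add(4, Mul(Rational(1, 3), I, Pow(3, Rational(1, 2))))) = Add(56, Mul(Rational(14, 3), I, Pow(3, Rational(1, 2))))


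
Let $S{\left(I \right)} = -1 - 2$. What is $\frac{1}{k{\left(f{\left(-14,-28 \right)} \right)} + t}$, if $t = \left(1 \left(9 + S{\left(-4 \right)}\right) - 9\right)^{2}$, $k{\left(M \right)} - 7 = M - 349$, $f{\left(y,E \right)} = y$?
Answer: $- \frac{1}{347} \approx -0.0028818$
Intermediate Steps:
$k{\left(M \right)} = -342 + M$ ($k{\left(M \right)} = 7 + \left(M - 349\right) = 7 + \left(-349 + M\right) = -342 + M$)
$S{\left(I \right)} = -3$ ($S{\left(I \right)} = -1 - 2 = -3$)
$t = 9$ ($t = \left(1 \left(9 - 3\right) - 9\right)^{2} = \left(1 \cdot 6 - 9\right)^{2} = \left(6 - 9\right)^{2} = \left(-3\right)^{2} = 9$)
$\frac{1}{k{\left(f{\left(-14,-28 \right)} \right)} + t} = \frac{1}{\left(-342 - 14\right) + 9} = \frac{1}{-356 + 9} = \frac{1}{-347} = - \frac{1}{347}$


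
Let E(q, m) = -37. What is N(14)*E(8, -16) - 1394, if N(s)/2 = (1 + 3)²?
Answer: -2578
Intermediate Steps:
N(s) = 32 (N(s) = 2*(1 + 3)² = 2*4² = 2*16 = 32)
N(14)*E(8, -16) - 1394 = 32*(-37) - 1394 = -1184 - 1394 = -2578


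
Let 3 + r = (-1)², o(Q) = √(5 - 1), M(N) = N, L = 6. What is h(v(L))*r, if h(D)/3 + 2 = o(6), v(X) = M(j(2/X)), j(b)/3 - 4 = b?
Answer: 0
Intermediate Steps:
j(b) = 12 + 3*b
v(X) = 12 + 6/X (v(X) = 12 + 3*(2/X) = 12 + 6/X)
o(Q) = 2 (o(Q) = √4 = 2)
h(D) = 0 (h(D) = -6 + 3*2 = -6 + 6 = 0)
r = -2 (r = -3 + (-1)² = -3 + 1 = -2)
h(v(L))*r = 0*(-2) = 0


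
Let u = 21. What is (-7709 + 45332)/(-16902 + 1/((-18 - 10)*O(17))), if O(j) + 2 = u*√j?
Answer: -3735625363731240/1678216514722271 + 22122324*√17/1678216514722271 ≈ -2.2259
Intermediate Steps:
O(j) = -2 + 21*√j
(-7709 + 45332)/(-16902 + 1/((-18 - 10)*O(17))) = (-7709 + 45332)/(-16902 + 1/((-18 - 10)*(-2 + 21*√17))) = 37623/(-16902 + 1/(-28*(-2 + 21*√17))) = 37623/(-16902 + 1/(56 - 588*√17))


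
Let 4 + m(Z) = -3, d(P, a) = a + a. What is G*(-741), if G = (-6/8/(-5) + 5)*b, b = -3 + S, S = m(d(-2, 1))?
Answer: 76323/2 ≈ 38162.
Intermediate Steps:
d(P, a) = 2*a
m(Z) = -7 (m(Z) = -4 - 3 = -7)
S = -7
b = -10 (b = -3 - 7 = -10)
G = -103/2 (G = (-6/8/(-5) + 5)*(-10) = (-6*1/8*(-1/5) + 5)*(-10) = (-3/4*(-1/5) + 5)*(-10) = (3/20 + 5)*(-10) = (103/20)*(-10) = -103/2 ≈ -51.500)
G*(-741) = -103/2*(-741) = 76323/2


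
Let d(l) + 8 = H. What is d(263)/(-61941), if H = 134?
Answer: -42/20647 ≈ -0.0020342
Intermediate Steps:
d(l) = 126 (d(l) = -8 + 134 = 126)
d(263)/(-61941) = 126/(-61941) = 126*(-1/61941) = -42/20647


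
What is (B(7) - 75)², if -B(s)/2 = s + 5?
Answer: 9801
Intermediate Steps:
B(s) = -10 - 2*s (B(s) = -2*(s + 5) = -2*(5 + s) = -10 - 2*s)
(B(7) - 75)² = ((-10 - 2*7) - 75)² = ((-10 - 14) - 75)² = (-24 - 75)² = (-99)² = 9801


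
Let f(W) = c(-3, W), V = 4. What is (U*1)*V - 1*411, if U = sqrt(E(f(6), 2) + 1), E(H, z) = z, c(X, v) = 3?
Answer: -411 + 4*sqrt(3) ≈ -404.07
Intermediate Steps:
f(W) = 3
U = sqrt(3) (U = sqrt(2 + 1) = sqrt(3) ≈ 1.7320)
(U*1)*V - 1*411 = (sqrt(3)*1)*4 - 1*411 = sqrt(3)*4 - 411 = 4*sqrt(3) - 411 = -411 + 4*sqrt(3)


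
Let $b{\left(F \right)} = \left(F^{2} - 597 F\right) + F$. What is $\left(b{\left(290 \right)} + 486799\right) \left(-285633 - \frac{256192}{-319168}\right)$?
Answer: $- \frac{567014254082312}{4987} \approx -1.137 \cdot 10^{11}$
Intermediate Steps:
$b{\left(F \right)} = F^{2} - 596 F$
$\left(b{\left(290 \right)} + 486799\right) \left(-285633 - \frac{256192}{-319168}\right) = \left(290 \left(-596 + 290\right) + 486799\right) \left(-285633 - \frac{256192}{-319168}\right) = \left(290 \left(-306\right) + 486799\right) \left(-285633 - - \frac{4003}{4987}\right) = \left(-88740 + 486799\right) \left(-285633 + \frac{4003}{4987}\right) = 398059 \left(- \frac{1424447768}{4987}\right) = - \frac{567014254082312}{4987}$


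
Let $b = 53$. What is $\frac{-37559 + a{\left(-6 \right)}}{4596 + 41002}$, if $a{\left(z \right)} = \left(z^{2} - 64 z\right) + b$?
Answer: $- \frac{2649}{3257} \approx -0.81332$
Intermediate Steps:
$a{\left(z \right)} = 53 + z^{2} - 64 z$ ($a{\left(z \right)} = \left(z^{2} - 64 z\right) + 53 = 53 + z^{2} - 64 z$)
$\frac{-37559 + a{\left(-6 \right)}}{4596 + 41002} = \frac{-37559 + \left(53 + \left(-6\right)^{2} - -384\right)}{4596 + 41002} = \frac{-37559 + \left(53 + 36 + 384\right)}{45598} = \left(-37559 + 473\right) \frac{1}{45598} = \left(-37086\right) \frac{1}{45598} = - \frac{2649}{3257}$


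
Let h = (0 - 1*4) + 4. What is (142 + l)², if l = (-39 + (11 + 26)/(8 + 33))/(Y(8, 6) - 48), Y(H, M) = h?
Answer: 19742779081/968256 ≈ 20390.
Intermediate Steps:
h = 0 (h = (0 - 4) + 4 = -4 + 4 = 0)
Y(H, M) = 0
l = 781/984 (l = (-39 + (11 + 26)/(8 + 33))/(0 - 48) = (-39 + 37/41)/(-48) = (-39 + 37*(1/41))*(-1/48) = (-39 + 37/41)*(-1/48) = -1562/41*(-1/48) = 781/984 ≈ 0.79370)
(142 + l)² = (142 + 781/984)² = (140509/984)² = 19742779081/968256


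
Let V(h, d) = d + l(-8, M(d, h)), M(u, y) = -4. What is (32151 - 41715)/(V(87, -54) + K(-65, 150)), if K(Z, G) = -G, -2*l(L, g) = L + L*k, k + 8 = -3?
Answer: 2391/61 ≈ 39.197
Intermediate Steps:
k = -11 (k = -8 - 3 = -11)
l(L, g) = 5*L (l(L, g) = -(L + L*(-11))/2 = -(L - 11*L)/2 = -(-5)*L = 5*L)
V(h, d) = -40 + d (V(h, d) = d + 5*(-8) = d - 40 = -40 + d)
(32151 - 41715)/(V(87, -54) + K(-65, 150)) = (32151 - 41715)/((-40 - 54) - 1*150) = -9564/(-94 - 150) = -9564/(-244) = -9564*(-1/244) = 2391/61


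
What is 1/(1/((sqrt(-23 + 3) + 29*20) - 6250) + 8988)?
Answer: 288954487290/2597122880800561 + 2*I*sqrt(5)/2597122880800561 ≈ 0.00011126 + 1.722e-15*I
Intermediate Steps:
1/(1/((sqrt(-23 + 3) + 29*20) - 6250) + 8988) = 1/(1/((sqrt(-20) + 580) - 6250) + 8988) = 1/(1/((2*I*sqrt(5) + 580) - 6250) + 8988) = 1/(1/((580 + 2*I*sqrt(5)) - 6250) + 8988) = 1/(1/(-5670 + 2*I*sqrt(5)) + 8988) = 1/(8988 + 1/(-5670 + 2*I*sqrt(5)))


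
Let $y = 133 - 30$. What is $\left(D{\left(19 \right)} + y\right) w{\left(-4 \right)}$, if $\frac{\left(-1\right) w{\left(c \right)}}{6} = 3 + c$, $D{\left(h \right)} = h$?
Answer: $732$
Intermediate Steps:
$w{\left(c \right)} = -18 - 6 c$ ($w{\left(c \right)} = - 6 \left(3 + c\right) = -18 - 6 c$)
$y = 103$
$\left(D{\left(19 \right)} + y\right) w{\left(-4 \right)} = \left(19 + 103\right) \left(-18 - -24\right) = 122 \left(-18 + 24\right) = 122 \cdot 6 = 732$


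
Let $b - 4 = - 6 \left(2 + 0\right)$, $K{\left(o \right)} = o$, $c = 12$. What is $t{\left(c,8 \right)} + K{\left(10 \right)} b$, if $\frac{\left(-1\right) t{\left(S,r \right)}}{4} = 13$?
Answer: $-132$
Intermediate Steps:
$t{\left(S,r \right)} = -52$ ($t{\left(S,r \right)} = \left(-4\right) 13 = -52$)
$b = -8$ ($b = 4 - 6 \left(2 + 0\right) = 4 - 12 = -8$)
$t{\left(c,8 \right)} + K{\left(10 \right)} b = -52 + 10 \left(-8\right) = -52 - 80 = -132$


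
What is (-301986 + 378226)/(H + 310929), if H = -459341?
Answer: -19060/37103 ≈ -0.51371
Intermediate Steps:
(-301986 + 378226)/(H + 310929) = (-301986 + 378226)/(-459341 + 310929) = 76240/(-148412) = 76240*(-1/148412) = -19060/37103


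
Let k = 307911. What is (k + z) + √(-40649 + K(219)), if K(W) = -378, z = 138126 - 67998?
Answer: 378039 + I*√41027 ≈ 3.7804e+5 + 202.55*I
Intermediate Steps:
z = 70128
(k + z) + √(-40649 + K(219)) = (307911 + 70128) + √(-40649 - 378) = 378039 + √(-41027) = 378039 + I*√41027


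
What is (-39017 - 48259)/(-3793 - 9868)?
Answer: 87276/13661 ≈ 6.3887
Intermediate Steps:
(-39017 - 48259)/(-3793 - 9868) = -87276/(-13661) = -87276*(-1/13661) = 87276/13661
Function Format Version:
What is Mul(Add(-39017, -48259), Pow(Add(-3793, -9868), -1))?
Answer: Rational(87276, 13661) ≈ 6.3887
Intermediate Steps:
Mul(Add(-39017, -48259), Pow(Add(-3793, -9868), -1)) = Mul(-87276, Pow(-13661, -1)) = Mul(-87276, Rational(-1, 13661)) = Rational(87276, 13661)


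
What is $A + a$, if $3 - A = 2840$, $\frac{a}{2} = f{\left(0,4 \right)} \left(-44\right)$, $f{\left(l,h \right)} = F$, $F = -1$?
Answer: $-2749$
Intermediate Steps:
$f{\left(l,h \right)} = -1$
$a = 88$ ($a = 2 \left(\left(-1\right) \left(-44\right)\right) = 2 \cdot 44 = 88$)
$A = -2837$ ($A = 3 - 2840 = -2837$)
$A + a = -2837 + 88 = -2749$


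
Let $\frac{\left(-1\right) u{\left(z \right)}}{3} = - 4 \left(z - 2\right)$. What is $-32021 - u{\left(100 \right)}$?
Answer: $-33197$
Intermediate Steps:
$u{\left(z \right)} = -24 + 12 z$ ($u{\left(z \right)} = - 3 \left(- 4 \left(z - 2\right)\right) = - 3 \left(- 4 \left(-2 + z\right)\right) = - 3 \left(8 - 4 z\right) = -24 + 12 z$)
$-32021 - u{\left(100 \right)} = -32021 - \left(-24 + 12 \cdot 100\right) = -32021 - \left(-24 + 1200\right) = -32021 - 1176 = -33197$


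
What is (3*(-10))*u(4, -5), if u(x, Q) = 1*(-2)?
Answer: 60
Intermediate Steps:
u(x, Q) = -2
(3*(-10))*u(4, -5) = (3*(-10))*(-2) = -30*(-2) = 60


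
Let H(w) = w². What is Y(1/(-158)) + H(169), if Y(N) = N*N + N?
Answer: 712996647/24964 ≈ 28561.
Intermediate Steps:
Y(N) = N + N² (Y(N) = N² + N = N + N²)
Y(1/(-158)) + H(169) = (1 + 1/(-158))/(-158) + 169² = -(1 - 1/158)/158 + 28561 = -1/158*157/158 + 28561 = -157/24964 + 28561 = 712996647/24964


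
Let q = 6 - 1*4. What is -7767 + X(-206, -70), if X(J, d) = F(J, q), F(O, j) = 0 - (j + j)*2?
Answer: -7775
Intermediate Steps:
q = 2 (q = 6 - 4 = 2)
F(O, j) = -4*j (F(O, j) = 0 - 2*j*2 = 0 - 4*j = -4*j)
X(J, d) = -8 (X(J, d) = -4*2 = -8)
-7767 + X(-206, -70) = -7767 - 8 = -7775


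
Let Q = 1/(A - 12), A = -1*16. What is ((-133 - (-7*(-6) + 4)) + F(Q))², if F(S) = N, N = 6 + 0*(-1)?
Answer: 29929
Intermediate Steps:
A = -16
Q = -1/28 (Q = 1/(-16 - 12) = 1/(-28) = -1/28 ≈ -0.035714)
N = 6 (N = 6 + 0 = 6)
F(S) = 6
((-133 - (-7*(-6) + 4)) + F(Q))² = ((-133 - (-7*(-6) + 4)) + 6)² = ((-133 - (42 + 4)) + 6)² = ((-133 - 1*46) + 6)² = ((-133 - 46) + 6)² = (-179 + 6)² = (-173)² = 29929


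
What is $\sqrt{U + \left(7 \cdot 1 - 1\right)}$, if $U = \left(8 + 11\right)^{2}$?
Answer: $\sqrt{367} \approx 19.157$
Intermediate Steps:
$U = 361$ ($U = 19^{2} = 361$)
$\sqrt{U + \left(7 \cdot 1 - 1\right)} = \sqrt{361 + \left(7 \cdot 1 - 1\right)} = \sqrt{361 + \left(7 - 1\right)} = \sqrt{361 + 6} = \sqrt{367}$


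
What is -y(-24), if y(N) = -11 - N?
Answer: -13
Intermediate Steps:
-y(-24) = -(-11 - 1*(-24)) = -(-11 + 24) = -1*13 = -13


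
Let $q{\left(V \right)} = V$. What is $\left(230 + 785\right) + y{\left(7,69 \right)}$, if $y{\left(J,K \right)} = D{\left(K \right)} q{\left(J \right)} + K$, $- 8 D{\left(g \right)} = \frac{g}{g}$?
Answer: $\frac{8665}{8} \approx 1083.1$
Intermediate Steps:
$D{\left(g \right)} = - \frac{1}{8}$ ($D{\left(g \right)} = - \frac{g \frac{1}{g}}{8} = \left(- \frac{1}{8}\right) 1 = - \frac{1}{8}$)
$y{\left(J,K \right)} = K - \frac{J}{8}$ ($y{\left(J,K \right)} = - \frac{J}{8} + K = K - \frac{J}{8}$)
$\left(230 + 785\right) + y{\left(7,69 \right)} = \left(230 + 785\right) + \left(69 - \frac{7}{8}\right) = 1015 + \left(69 - \frac{7}{8}\right) = 1015 + \frac{545}{8} = \frac{8665}{8}$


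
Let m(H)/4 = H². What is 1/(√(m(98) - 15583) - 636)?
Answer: -212/127221 - √2537/127221 ≈ -0.0020623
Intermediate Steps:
m(H) = 4*H²
1/(√(m(98) - 15583) - 636) = 1/(√(4*98² - 15583) - 636) = 1/(√(4*9604 - 15583) - 636) = 1/(√(38416 - 15583) - 636) = 1/(√22833 - 636) = 1/(3*√2537 - 636) = 1/(-636 + 3*√2537)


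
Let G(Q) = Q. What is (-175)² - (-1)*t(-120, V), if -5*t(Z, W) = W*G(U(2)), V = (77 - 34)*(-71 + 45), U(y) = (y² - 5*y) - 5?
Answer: 140827/5 ≈ 28165.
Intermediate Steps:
U(y) = -5 + y² - 5*y
V = -1118 (V = 43*(-26) = -1118)
t(Z, W) = 11*W/5 (t(Z, W) = -W*(-5 + 2² - 5*2)/5 = -W*(-5 + 4 - 10)/5 = -W*(-11)/5 = -(-11)*W/5 = 11*W/5)
(-175)² - (-1)*t(-120, V) = (-175)² - (-1)*(11/5)*(-1118) = 30625 - (-1)*(-12298)/5 = 30625 - 1*12298/5 = 30625 - 12298/5 = 140827/5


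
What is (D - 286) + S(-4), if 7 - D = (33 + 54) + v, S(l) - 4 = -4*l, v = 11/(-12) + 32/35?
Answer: -145319/420 ≈ -346.00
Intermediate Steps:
v = -1/420 (v = 11*(-1/12) + 32*(1/35) = -11/12 + 32/35 = -1/420 ≈ -0.0023810)
S(l) = 4 - 4*l
D = -33599/420 (D = 7 - ((33 + 54) - 1/420) = 7 - (87 - 1/420) = 7 - 1*36539/420 = 7 - 36539/420 = -33599/420 ≈ -79.998)
(D - 286) + S(-4) = (-33599/420 - 286) + (4 - 4*(-4)) = -153719/420 + (4 + 16) = -153719/420 + 20 = -145319/420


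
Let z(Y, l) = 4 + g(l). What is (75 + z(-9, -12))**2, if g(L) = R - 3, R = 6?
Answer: 6724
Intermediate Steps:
g(L) = 3 (g(L) = 6 - 3 = 3)
z(Y, l) = 7 (z(Y, l) = 4 + 3 = 7)
(75 + z(-9, -12))**2 = (75 + 7)**2 = 82**2 = 6724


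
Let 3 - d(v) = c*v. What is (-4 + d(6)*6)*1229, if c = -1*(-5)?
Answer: -204014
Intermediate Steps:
c = 5
d(v) = 3 - 5*v
(-4 + d(6)*6)*1229 = (-4 + (3 - 5*6)*6)*1229 = (-4 + (3 - 30)*6)*1229 = (-4 - 27*6)*1229 = (-4 - 162)*1229 = -166*1229 = -204014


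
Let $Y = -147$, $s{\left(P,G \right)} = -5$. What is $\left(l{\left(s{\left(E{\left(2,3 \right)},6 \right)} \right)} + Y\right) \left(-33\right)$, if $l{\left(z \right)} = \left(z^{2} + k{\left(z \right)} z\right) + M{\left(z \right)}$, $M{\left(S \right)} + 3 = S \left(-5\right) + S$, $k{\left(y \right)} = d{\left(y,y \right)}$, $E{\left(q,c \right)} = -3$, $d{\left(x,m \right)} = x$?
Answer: $2640$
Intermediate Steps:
$k{\left(y \right)} = y$
$M{\left(S \right)} = -3 - 4 S$ ($M{\left(S \right)} = -3 + \left(S \left(-5\right) + S\right) = -3 + \left(- 5 S + S\right) = -3 - 4 S$)
$l{\left(z \right)} = -3 - 4 z + 2 z^{2}$ ($l{\left(z \right)} = \left(z^{2} + z z\right) - \left(3 + 4 z\right) = \left(z^{2} + z^{2}\right) - \left(3 + 4 z\right) = 2 z^{2} - \left(3 + 4 z\right) = -3 - 4 z + 2 z^{2}$)
$\left(l{\left(s{\left(E{\left(2,3 \right)},6 \right)} \right)} + Y\right) \left(-33\right) = \left(\left(-3 - -20 + 2 \left(-5\right)^{2}\right) - 147\right) \left(-33\right) = \left(\left(-3 + 20 + 2 \cdot 25\right) - 147\right) \left(-33\right) = \left(\left(-3 + 20 + 50\right) - 147\right) \left(-33\right) = \left(67 - 147\right) \left(-33\right) = \left(-80\right) \left(-33\right) = 2640$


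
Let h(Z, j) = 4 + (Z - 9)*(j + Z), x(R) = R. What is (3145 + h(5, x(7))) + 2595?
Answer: 5696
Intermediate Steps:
h(Z, j) = 4 + (-9 + Z)*(Z + j)
(3145 + h(5, x(7))) + 2595 = (3145 + (4 + 5² - 9*5 - 9*7 + 5*7)) + 2595 = (3145 + (4 + 25 - 45 - 63 + 35)) + 2595 = (3145 - 44) + 2595 = 3101 + 2595 = 5696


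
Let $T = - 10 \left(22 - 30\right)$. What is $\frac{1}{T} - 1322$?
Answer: $- \frac{105759}{80} \approx -1322.0$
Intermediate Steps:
$T = 80$ ($T = \left(-10\right) \left(-8\right) = 80$)
$\frac{1}{T} - 1322 = \frac{1}{80} - 1322 = - \frac{105759}{80}$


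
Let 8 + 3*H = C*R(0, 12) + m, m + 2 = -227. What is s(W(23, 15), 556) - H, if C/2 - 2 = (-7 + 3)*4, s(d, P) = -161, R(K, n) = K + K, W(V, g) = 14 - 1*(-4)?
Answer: -82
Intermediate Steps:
m = -229 (m = -2 - 227 = -229)
W(V, g) = 18 (W(V, g) = 14 + 4 = 18)
R(K, n) = 2*K
C = -28 (C = 4 + 2*((-7 + 3)*4) = 4 + 2*(-4*4) = 4 + 2*(-16) = 4 - 32 = -28)
H = -79 (H = -8/3 + (-56*0 - 229)/3 = -8/3 + (-28*0 - 229)/3 = -8/3 + (0 - 229)/3 = -8/3 + (⅓)*(-229) = -8/3 - 229/3 = -79)
s(W(23, 15), 556) - H = -161 - 1*(-79) = -161 + 79 = -82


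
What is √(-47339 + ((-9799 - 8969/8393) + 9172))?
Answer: I*√3378917785551/8393 ≈ 219.01*I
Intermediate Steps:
√(-47339 + ((-9799 - 8969/8393) + 9172)) = √(-47339 + (-82251976/8393 + 9172)) = √(-47339 - 5271380/8393) = √(-402587607/8393) = I*√3378917785551/8393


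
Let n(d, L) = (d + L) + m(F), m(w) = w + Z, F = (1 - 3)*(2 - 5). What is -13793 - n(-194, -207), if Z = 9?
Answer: -13407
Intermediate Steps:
F = 6 (F = -2*(-3) = 6)
m(w) = 9 + w (m(w) = w + 9 = 9 + w)
n(d, L) = 15 + L + d (n(d, L) = (d + L) + (9 + 6) = (L + d) + 15 = 15 + L + d)
-13793 - n(-194, -207) = -13793 - (15 - 207 - 194) = -13793 - 1*(-386) = -13793 + 386 = -13407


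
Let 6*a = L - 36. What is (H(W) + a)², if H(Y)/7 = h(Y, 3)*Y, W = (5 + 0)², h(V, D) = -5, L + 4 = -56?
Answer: 793881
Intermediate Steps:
L = -60 (L = -4 - 56 = -60)
W = 25 (W = 5² = 25)
a = -16 (a = (-60 - 36)/6 = (⅙)*(-96) = -16)
H(Y) = -35*Y (H(Y) = 7*(-5*Y) = -35*Y)
(H(W) + a)² = (-35*25 - 16)² = (-875 - 16)² = (-891)² = 793881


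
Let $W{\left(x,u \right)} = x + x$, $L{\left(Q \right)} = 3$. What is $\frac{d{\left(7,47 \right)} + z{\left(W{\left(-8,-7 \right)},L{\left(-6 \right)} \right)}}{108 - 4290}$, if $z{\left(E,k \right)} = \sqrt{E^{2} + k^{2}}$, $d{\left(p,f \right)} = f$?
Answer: $- \frac{47}{4182} - \frac{\sqrt{265}}{4182} \approx -0.015131$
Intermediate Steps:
$W{\left(x,u \right)} = 2 x$
$\frac{d{\left(7,47 \right)} + z{\left(W{\left(-8,-7 \right)},L{\left(-6 \right)} \right)}}{108 - 4290} = \frac{47 + \sqrt{\left(2 \left(-8\right)\right)^{2} + 3^{2}}}{108 - 4290} = \frac{47 + \sqrt{\left(-16\right)^{2} + 9}}{-4182} = \left(47 + \sqrt{256 + 9}\right) \left(- \frac{1}{4182}\right) = \left(47 + \sqrt{265}\right) \left(- \frac{1}{4182}\right) = - \frac{47}{4182} - \frac{\sqrt{265}}{4182}$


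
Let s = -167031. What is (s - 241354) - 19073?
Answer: -427458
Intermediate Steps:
(s - 241354) - 19073 = (-167031 - 241354) - 19073 = -408385 - 19073 = -427458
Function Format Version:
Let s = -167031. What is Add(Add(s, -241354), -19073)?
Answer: -427458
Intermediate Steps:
Add(Add(s, -241354), -19073) = Add(Add(-167031, -241354), -19073) = Add(-408385, -19073) = -427458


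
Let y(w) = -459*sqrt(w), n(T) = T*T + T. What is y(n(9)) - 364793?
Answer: -364793 - 1377*sqrt(10) ≈ -3.6915e+5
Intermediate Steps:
n(T) = T + T**2 (n(T) = T**2 + T = T + T**2)
y(n(9)) - 364793 = -459*3*sqrt(1 + 9) - 364793 = -459*3*sqrt(10) - 364793 = -1377*sqrt(10) - 364793 = -364793 - 1377*sqrt(10)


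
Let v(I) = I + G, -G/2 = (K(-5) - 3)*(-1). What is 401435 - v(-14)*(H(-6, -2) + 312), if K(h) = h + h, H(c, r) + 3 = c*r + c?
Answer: 414035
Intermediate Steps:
H(c, r) = -3 + c + c*r (H(c, r) = -3 + (c*r + c) = -3 + (c + c*r) = -3 + c + c*r)
K(h) = 2*h
G = -26 (G = -2*(2*(-5) - 3)*(-1) = -2*(-10 - 3)*(-1) = -(-26)*(-1) = -2*13 = -26)
v(I) = -26 + I (v(I) = I - 26 = -26 + I)
401435 - v(-14)*(H(-6, -2) + 312) = 401435 - (-26 - 14)*((-3 - 6 - 6*(-2)) + 312) = 401435 - (-40)*((-3 - 6 + 12) + 312) = 401435 - (-40)*(3 + 312) = 401435 - (-40)*315 = 401435 - 1*(-12600) = 401435 + 12600 = 414035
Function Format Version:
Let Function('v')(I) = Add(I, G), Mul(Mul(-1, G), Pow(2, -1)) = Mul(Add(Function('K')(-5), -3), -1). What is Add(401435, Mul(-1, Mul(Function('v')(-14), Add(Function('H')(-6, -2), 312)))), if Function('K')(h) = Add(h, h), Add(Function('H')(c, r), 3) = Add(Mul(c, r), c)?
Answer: 414035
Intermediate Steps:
Function('H')(c, r) = Add(-3, c, Mul(c, r)) (Function('H')(c, r) = Add(-3, Add(Mul(c, r), c)) = Add(-3, Add(c, Mul(c, r))) = Add(-3, c, Mul(c, r)))
Function('K')(h) = Mul(2, h)
G = -26 (G = Mul(-2, Mul(Add(Mul(2, -5), -3), -1)) = Mul(-2, Mul(Add(-10, -3), -1)) = Mul(-2, Mul(-13, -1)) = Mul(-2, 13) = -26)
Function('v')(I) = Add(-26, I) (Function('v')(I) = Add(I, -26) = Add(-26, I))
Add(401435, Mul(-1, Mul(Function('v')(-14), Add(Function('H')(-6, -2), 312)))) = Add(401435, Mul(-1, Mul(Add(-26, -14), Add(Add(-3, -6, Mul(-6, -2)), 312)))) = Add(401435, Mul(-1, Mul(-40, Add(Add(-3, -6, 12), 312)))) = Add(401435, Mul(-1, Mul(-40, Add(3, 312)))) = Add(401435, Mul(-1, Mul(-40, 315))) = Add(401435, Mul(-1, -12600)) = Add(401435, 12600) = 414035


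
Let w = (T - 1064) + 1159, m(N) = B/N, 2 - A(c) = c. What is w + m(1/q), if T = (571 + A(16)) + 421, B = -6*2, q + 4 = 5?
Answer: 1061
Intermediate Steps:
A(c) = 2 - c
q = 1 (q = -4 + 5 = 1)
B = -12
T = 978 (T = (571 + (2 - 1*16)) + 421 = (571 + (2 - 16)) + 421 = (571 - 14) + 421 = 557 + 421 = 978)
m(N) = -12/N
w = 1073 (w = (978 - 1064) + 1159 = -86 + 1159 = 1073)
w + m(1/q) = 1073 - 12/1 = 1073 - 12*1 = 1073 - 12 = 1061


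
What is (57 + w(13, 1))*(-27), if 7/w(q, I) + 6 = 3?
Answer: -1476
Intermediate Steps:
w(q, I) = -7/3 (w(q, I) = 7/(-6 + 3) = 7/(-3) = 7*(-1/3) = -7/3)
(57 + w(13, 1))*(-27) = (57 - 7/3)*(-27) = (164/3)*(-27) = -1476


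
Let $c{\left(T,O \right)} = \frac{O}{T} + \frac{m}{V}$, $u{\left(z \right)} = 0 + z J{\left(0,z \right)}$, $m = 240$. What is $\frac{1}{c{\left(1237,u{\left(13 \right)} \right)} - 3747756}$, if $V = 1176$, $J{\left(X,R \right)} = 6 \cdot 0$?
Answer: $- \frac{49}{183640034} \approx -2.6683 \cdot 10^{-7}$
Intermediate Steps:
$J{\left(X,R \right)} = 0$
$u{\left(z \right)} = 0$ ($u{\left(z \right)} = 0 + z 0 = 0 + 0 = 0$)
$c{\left(T,O \right)} = \frac{10}{49} + \frac{O}{T}$ ($c{\left(T,O \right)} = \frac{O}{T} + \frac{240}{1176} = \frac{O}{T} + 240 \cdot \frac{1}{1176} = \frac{O}{T} + \frac{10}{49} = \frac{10}{49} + \frac{O}{T}$)
$\frac{1}{c{\left(1237,u{\left(13 \right)} \right)} - 3747756} = \frac{1}{\left(\frac{10}{49} + \frac{0}{1237}\right) - 3747756} = \frac{1}{\left(\frac{10}{49} + 0 \cdot \frac{1}{1237}\right) - 3747756} = \frac{1}{\left(\frac{10}{49} + 0\right) - 3747756} = \frac{1}{\frac{10}{49} - 3747756} = \frac{1}{- \frac{183640034}{49}} = - \frac{49}{183640034}$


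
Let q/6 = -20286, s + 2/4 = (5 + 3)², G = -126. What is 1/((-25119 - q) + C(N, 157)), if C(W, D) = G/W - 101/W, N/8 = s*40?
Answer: 20320/1962850813 ≈ 1.0352e-5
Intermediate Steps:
s = 127/2 (s = -½ + (5 + 3)² = -½ + 8² = -½ + 64 = 127/2 ≈ 63.500)
q = -121716 (q = 6*(-20286) = -121716)
N = 20320 (N = 8*((127/2)*40) = 8*2540 = 20320)
C(W, D) = -227/W (C(W, D) = -126/W - 101/W = -227/W)
1/((-25119 - q) + C(N, 157)) = 1/((-25119 - 1*(-121716)) - 227/20320) = 1/((-25119 + 121716) - 227*1/20320) = 1/(96597 - 227/20320) = 1/(1962850813/20320) = 20320/1962850813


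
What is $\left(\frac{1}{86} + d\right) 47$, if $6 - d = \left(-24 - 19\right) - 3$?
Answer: $\frac{210231}{86} \approx 2444.5$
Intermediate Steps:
$d = 52$ ($d = 6 - \left(\left(-24 - 19\right) - 3\right) = 6 - \left(-43 - 3\right) = 6 - -46 = 6 + 46 = 52$)
$\left(\frac{1}{86} + d\right) 47 = \left(\frac{1}{86} + 52\right) 47 = \frac{4473}{86} \cdot 47 = \frac{210231}{86}$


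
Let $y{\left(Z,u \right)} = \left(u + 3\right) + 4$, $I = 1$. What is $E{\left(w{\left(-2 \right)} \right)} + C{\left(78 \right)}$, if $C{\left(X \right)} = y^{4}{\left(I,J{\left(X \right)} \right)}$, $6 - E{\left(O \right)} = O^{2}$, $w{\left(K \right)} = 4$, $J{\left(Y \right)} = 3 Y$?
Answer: $3373402551$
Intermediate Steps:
$y{\left(Z,u \right)} = 7 + u$ ($y{\left(Z,u \right)} = \left(3 + u\right) + 4 = 7 + u$)
$E{\left(O \right)} = 6 - O^{2}$
$C{\left(X \right)} = \left(7 + 3 X\right)^{4}$
$E{\left(w{\left(-2 \right)} \right)} + C{\left(78 \right)} = \left(6 - 4^{2}\right) + \left(7 + 3 \cdot 78\right)^{4} = \left(6 - 16\right) + \left(7 + 234\right)^{4} = \left(6 - 16\right) + 241^{4} = -10 + 3373402561 = 3373402551$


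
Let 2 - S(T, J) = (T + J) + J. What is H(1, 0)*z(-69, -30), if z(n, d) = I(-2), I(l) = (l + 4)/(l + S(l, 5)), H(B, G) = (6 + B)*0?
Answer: 0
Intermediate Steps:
S(T, J) = 2 - T - 2*J (S(T, J) = 2 - ((T + J) + J) = 2 - ((J + T) + J) = 2 - (T + 2*J) = 2 + (-T - 2*J) = 2 - T - 2*J)
H(B, G) = 0
I(l) = -½ - l/8 (I(l) = (l + 4)/(l + (2 - l - 2*5)) = (4 + l)/(l + (2 - l - 10)) = (4 + l)/(l + (-8 - l)) = (4 + l)/(-8) = (4 + l)*(-⅛) = -½ - l/8)
z(n, d) = -¼ (z(n, d) = -½ - ⅛*(-2) = -½ + ¼ = -¼)
H(1, 0)*z(-69, -30) = 0*(-¼) = 0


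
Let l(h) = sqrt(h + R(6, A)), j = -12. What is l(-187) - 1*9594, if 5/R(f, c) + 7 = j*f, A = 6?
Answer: -9594 + 3*I*sqrt(129718)/79 ≈ -9594.0 + 13.677*I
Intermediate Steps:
R(f, c) = 5/(-7 - 12*f)
l(h) = sqrt(-5/79 + h) (l(h) = sqrt(h + 5/(-7 - 12*6)) = sqrt(h + 5/(-7 - 72)) = sqrt(h + 5/(-79)) = sqrt(h + 5*(-1/79)) = sqrt(h - 5/79) = sqrt(-5/79 + h))
l(-187) - 1*9594 = sqrt(-395 + 6241*(-187))/79 - 1*9594 = sqrt(-395 - 1167067)/79 - 9594 = sqrt(-1167462)/79 - 9594 = (3*I*sqrt(129718))/79 - 9594 = 3*I*sqrt(129718)/79 - 9594 = -9594 + 3*I*sqrt(129718)/79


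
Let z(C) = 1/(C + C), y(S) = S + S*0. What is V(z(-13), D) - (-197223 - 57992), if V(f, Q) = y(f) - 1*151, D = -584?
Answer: 6631663/26 ≈ 2.5506e+5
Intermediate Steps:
y(S) = S (y(S) = S + 0 = S)
z(C) = 1/(2*C)
V(f, Q) = -151 + f (V(f, Q) = f - 1*151 = f - 151 = -151 + f)
V(z(-13), D) - (-197223 - 57992) = (-151 + (½)/(-13)) - (-197223 - 57992) = (-151 + (½)*(-1/13)) - 1*(-255215) = (-151 - 1/26) + 255215 = -3927/26 + 255215 = 6631663/26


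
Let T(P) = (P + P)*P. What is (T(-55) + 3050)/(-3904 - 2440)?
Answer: -175/122 ≈ -1.4344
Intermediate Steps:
T(P) = 2*P² (T(P) = (2*P)*P = 2*P²)
(T(-55) + 3050)/(-3904 - 2440) = (2*(-55)² + 3050)/(-3904 - 2440) = (2*3025 + 3050)/(-6344) = (6050 + 3050)*(-1/6344) = 9100*(-1/6344) = -175/122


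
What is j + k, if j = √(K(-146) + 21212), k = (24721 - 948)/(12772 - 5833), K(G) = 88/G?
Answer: 23773/6939 + 12*√784969/73 ≈ 149.07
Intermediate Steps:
k = 23773/6939 ≈ 3.4260
j = 12*√784969/73 (j = √(88/(-146) + 21212) = √(88*(-1/146) + 21212) = √(-44/73 + 21212) = √(1548432/73) = 12*√784969/73 ≈ 145.64)
j + k = 12*√784969/73 + 23773/6939 = 23773/6939 + 12*√784969/73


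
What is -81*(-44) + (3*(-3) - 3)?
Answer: 3552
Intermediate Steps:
-81*(-44) + (3*(-3) - 3) = 3564 + (-9 - 3) = 3564 - 12 = 3552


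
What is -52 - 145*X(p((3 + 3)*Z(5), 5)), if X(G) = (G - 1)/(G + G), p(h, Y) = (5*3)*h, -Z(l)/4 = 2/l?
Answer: -36001/288 ≈ -125.00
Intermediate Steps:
Z(l) = -8/l
p(h, Y) = 15*h
X(G) = (-1 + G)/(2*G) (X(G) = (-1 + G)/((2*G)) = (-1 + G)*(1/(2*G)) = (-1 + G)/(2*G))
-52 - 145*X(p((3 + 3)*Z(5), 5)) = -52 - 145*(-1 + 15*((3 + 3)*(-8/5)))/(2*(15*((3 + 3)*(-8/5)))) = -52 - 145*(-1 + 15*(6*(-8*⅕)))/(2*(15*(6*(-8*⅕)))) = -52 - 145*(-1 + 15*(6*(-8/5)))/(2*(15*(6*(-8/5)))) = -52 - 145*(-1 + 15*(-48/5))/(2*(15*(-48/5))) = -52 - 145*(-1 - 144)/(2*(-144)) = -52 - 145*(-1)*(-145)/(2*144) = -52 - 145*145/288 = -52 - 21025/288 = -36001/288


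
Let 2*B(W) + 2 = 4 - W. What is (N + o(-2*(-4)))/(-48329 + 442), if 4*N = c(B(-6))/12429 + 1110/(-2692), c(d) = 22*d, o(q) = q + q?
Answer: -1063904129/3204489623832 ≈ -0.00033200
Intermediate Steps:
B(W) = 1 - W/2 (B(W) = -1 + (4 - W)/2 = -1 + (2 - W/2) = 1 - W/2)
o(q) = 2*q
N = -6779647/66917736 (N = ((22*(1 - ½*(-6)))/12429 + 1110/(-2692))/4 = ((22*(1 + 3))*(1/12429) + 1110*(-1/2692))/4 = ((22*4)*(1/12429) - 555/1346)/4 = (88*(1/12429) - 555/1346)/4 = (88/12429 - 555/1346)/4 = (¼)*(-6779647/16729434) = -6779647/66917736 ≈ -0.10131)
(N + o(-2*(-4)))/(-48329 + 442) = (-6779647/66917736 + 2*(-2*(-4)))/(-48329 + 442) = (-6779647/66917736 + 2*8)/(-47887) = (-6779647/66917736 + 16)*(-1/47887) = (1063904129/66917736)*(-1/47887) = -1063904129/3204489623832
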